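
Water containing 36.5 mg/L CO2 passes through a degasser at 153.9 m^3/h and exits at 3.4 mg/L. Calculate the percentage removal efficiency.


CO2_out / CO2_in = 3.4 / 36.5 = 0.093150685
Fraction remaining = 0.093150685
efficiency = (1 - 0.093150685) * 100 = 90.6849 %

90.6849 %


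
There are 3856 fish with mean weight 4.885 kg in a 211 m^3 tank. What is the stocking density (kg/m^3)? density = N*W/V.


Total biomass = 3856 fish * 4.885 kg = 18836.56 kg
Density = total biomass / volume = 18836.56 / 211 = 89.2728 kg/m^3

89.2728 kg/m^3


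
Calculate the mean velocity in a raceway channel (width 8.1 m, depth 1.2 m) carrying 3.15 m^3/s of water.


Cross-sectional area = W * d = 8.1 * 1.2 = 9.72 m^2
Velocity = Q / A = 3.15 / 9.72 = 0.324074 m/s

0.324074 m/s


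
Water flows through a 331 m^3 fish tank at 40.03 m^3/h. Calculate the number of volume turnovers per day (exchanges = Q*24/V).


Daily flow volume = 40.03 m^3/h * 24 h = 960.72 m^3/day
Exchanges = daily flow / tank volume = 960.72 / 331 = 2.90248 exchanges/day

2.90248 exchanges/day


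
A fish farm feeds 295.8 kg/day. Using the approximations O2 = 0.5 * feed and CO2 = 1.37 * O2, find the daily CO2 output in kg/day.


O2 = 295.8 * 0.5 = 147.9
CO2 = 147.9 * 1.37 = 202.623

202.623 kg/day


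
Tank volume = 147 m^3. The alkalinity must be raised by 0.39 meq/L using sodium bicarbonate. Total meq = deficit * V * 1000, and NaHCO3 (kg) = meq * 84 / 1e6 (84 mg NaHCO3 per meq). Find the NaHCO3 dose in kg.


Tank volume in L = 147 m^3 * 1000 = 147000 L
Total meq required = 0.39 meq/L * 147000 L = 57330 meq
NaHCO3 mass = 57330 meq * 84 mg/meq / 1e6 = 4.81572 kg

4.81572 kg


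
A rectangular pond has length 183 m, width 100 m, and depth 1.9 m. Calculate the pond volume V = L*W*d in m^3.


Base area = L * W = 183 * 100 = 18300 m^2
Volume = area * depth = 18300 * 1.9 = 34770 m^3

34770 m^3


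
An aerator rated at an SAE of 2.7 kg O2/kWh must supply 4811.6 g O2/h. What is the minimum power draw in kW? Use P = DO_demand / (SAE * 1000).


SAE in g O2/kWh = 2.7 * 1000 = 2700 g/kWh
P = DO_demand / SAE_g = 4811.6 / 2700 = 1.78207 kW

1.78207 kW


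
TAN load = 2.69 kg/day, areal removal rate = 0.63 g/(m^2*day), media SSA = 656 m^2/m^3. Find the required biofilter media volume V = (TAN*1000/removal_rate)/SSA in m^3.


A = 2.69*1000 / 0.63 = 4269.8413 m^2
V = 4269.8413 / 656 = 6.5089

6.5089 m^3


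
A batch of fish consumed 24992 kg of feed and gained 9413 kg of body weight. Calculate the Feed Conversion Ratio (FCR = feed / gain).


FCR = feed consumed / weight gained
FCR = 24992 kg / 9413 kg = 2.65505

2.65505


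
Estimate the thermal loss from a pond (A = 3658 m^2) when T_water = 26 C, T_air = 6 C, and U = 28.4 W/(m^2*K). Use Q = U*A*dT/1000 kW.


Temperature difference dT = 26 - 6 = 20 K
Heat loss (W) = U * A * dT = 28.4 * 3658 * 20 = 2077744 W
Convert to kW: 2077744 / 1000 = 2077.744 kW

2077.744 kW


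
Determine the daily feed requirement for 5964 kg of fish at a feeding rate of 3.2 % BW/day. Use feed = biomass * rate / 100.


Feeding rate fraction = 3.2% / 100 = 0.032
Daily feed = 5964 kg * 0.032 = 190.848 kg/day

190.848 kg/day


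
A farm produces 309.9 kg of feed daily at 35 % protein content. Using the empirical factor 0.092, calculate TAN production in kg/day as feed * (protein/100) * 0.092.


Protein in feed = 309.9 * 35/100 = 108.465 kg/day
TAN = protein * 0.092 = 108.465 * 0.092 = 9.97878 kg/day

9.97878 kg/day


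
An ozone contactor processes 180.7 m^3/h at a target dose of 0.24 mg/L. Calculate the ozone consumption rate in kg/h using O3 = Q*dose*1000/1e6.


O3 demand (mg/h) = Q * dose * 1000 = 180.7 * 0.24 * 1000 = 43368 mg/h
Convert mg to kg: 43368 / 1e6 = 0.043368 kg/h

0.043368 kg/h


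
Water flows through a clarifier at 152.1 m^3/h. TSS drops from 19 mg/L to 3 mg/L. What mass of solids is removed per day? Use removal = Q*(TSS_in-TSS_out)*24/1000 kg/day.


Concentration drop: TSS_in - TSS_out = 19 - 3 = 16 mg/L
Hourly solids removed = Q * dTSS = 152.1 m^3/h * 16 mg/L = 2433.6 g/h  (m^3/h * mg/L = g/h)
Daily solids removed = 2433.6 * 24 = 58406.4 g/day
Convert g to kg: 58406.4 / 1000 = 58.4064 kg/day

58.4064 kg/day


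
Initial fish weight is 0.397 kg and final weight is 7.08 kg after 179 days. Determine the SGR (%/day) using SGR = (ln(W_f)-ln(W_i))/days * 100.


ln(W_f) = ln(7.08) = 1.9572739
ln(W_i) = ln(0.397) = -0.923819
ln(W_f) - ln(W_i) = 1.9572739 - -0.923819 = 2.8810929
SGR = 2.8810929 / 179 * 100 = 1.60955 %/day

1.60955 %/day


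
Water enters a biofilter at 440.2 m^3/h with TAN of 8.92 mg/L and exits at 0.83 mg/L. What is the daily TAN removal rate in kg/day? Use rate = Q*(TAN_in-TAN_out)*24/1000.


Concentration drop: TAN_in - TAN_out = 8.92 - 0.83 = 8.09 mg/L
Hourly TAN removed = Q * dTAN = 440.2 m^3/h * 8.09 mg/L = 3561.218 g/h  (m^3/h * mg/L = g/h)
Daily TAN removed = 3561.218 * 24 = 85469.232 g/day
Convert to kg/day: 85469.232 / 1000 = 85.469232 kg/day

85.469232 kg/day


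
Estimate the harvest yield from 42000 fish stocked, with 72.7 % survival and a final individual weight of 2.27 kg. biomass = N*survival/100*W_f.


Survivors = 42000 * 72.7/100 = 30534 fish
Harvest biomass = survivors * W_f = 30534 * 2.27 = 69312.18 kg

69312.18 kg


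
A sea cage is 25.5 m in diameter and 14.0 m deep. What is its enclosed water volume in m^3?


r = d/2 = 25.5/2 = 12.75 m
Base area = pi*r^2 = pi*12.75^2 = 510.70516 m^2
Volume = 510.70516 * 14.0 = 7149.87 m^3

7149.87 m^3


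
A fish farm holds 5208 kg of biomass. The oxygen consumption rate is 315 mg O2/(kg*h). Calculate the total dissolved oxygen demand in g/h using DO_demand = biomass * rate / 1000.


Total O2 consumption (mg/h) = 5208 kg * 315 mg/(kg*h) = 1640520 mg/h
Convert to g/h: 1640520 / 1000 = 1640.52 g/h

1640.52 g/h


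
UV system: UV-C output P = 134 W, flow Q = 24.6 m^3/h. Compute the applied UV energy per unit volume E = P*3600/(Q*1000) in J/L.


Energy delivered per hour = 134 W * 3600 s = 482400 J/h
Volume treated per hour = 24.6 m^3/h * 1000 = 24600 L/h
dose = 482400 / 24600 = 19.6098 J/L

19.6098 J/L


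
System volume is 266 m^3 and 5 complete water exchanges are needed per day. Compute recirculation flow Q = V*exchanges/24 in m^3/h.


Daily recirculation volume = 266 m^3 * 5 = 1330 m^3/day
Flow rate Q = daily volume / 24 h = 1330 / 24 = 55.4167 m^3/h

55.4167 m^3/h


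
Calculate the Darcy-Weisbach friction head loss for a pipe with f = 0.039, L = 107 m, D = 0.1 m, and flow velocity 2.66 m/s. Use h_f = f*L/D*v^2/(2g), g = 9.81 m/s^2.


v^2 = 2.66^2 = 7.0756 m^2/s^2
L/D = 107/0.1 = 1070
h_f = f*(L/D)*v^2/(2g) = 0.039 * 1070 * 7.0756 / 19.62 = 15.0492 m

15.0492 m


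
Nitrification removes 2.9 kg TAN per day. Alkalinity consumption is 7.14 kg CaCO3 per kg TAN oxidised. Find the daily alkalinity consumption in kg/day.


Alkalinity factor: 7.14 kg CaCO3 consumed per kg TAN nitrified
alk = 2.9 kg TAN * 7.14 = 20.706 kg CaCO3/day

20.706 kg CaCO3/day


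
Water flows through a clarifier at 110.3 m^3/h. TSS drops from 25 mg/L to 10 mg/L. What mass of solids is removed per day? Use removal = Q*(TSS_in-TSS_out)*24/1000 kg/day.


Concentration drop: TSS_in - TSS_out = 25 - 10 = 15 mg/L
Hourly solids removed = Q * dTSS = 110.3 m^3/h * 15 mg/L = 1654.5 g/h  (m^3/h * mg/L = g/h)
Daily solids removed = 1654.5 * 24 = 39708 g/day
Convert g to kg: 39708 / 1000 = 39.708 kg/day

39.708 kg/day


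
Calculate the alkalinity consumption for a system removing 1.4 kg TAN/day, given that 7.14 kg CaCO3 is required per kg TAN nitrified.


Alkalinity factor: 7.14 kg CaCO3 consumed per kg TAN nitrified
alk = 1.4 kg TAN * 7.14 = 9.996 kg CaCO3/day

9.996 kg CaCO3/day


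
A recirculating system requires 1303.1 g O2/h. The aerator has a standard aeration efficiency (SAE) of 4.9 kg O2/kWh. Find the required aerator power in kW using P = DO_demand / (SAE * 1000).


SAE in g O2/kWh = 4.9 * 1000 = 4900 g/kWh
P = DO_demand / SAE_g = 1303.1 / 4900 = 0.265939 kW

0.265939 kW


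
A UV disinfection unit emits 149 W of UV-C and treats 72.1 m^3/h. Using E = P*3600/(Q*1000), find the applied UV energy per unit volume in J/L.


Energy delivered per hour = 149 W * 3600 s = 536400 J/h
Volume treated per hour = 72.1 m^3/h * 1000 = 72100 L/h
dose = 536400 / 72100 = 7.43967 J/L

7.43967 J/L


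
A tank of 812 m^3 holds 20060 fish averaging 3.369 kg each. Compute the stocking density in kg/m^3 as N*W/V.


Total biomass = 20060 fish * 3.369 kg = 67582.14 kg
Density = total biomass / volume = 67582.14 / 812 = 83.2292 kg/m^3

83.2292 kg/m^3


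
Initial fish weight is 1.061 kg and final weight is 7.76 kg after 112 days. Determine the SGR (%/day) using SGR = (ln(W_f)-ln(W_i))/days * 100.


ln(W_f) = ln(7.76) = 2.0489823
ln(W_i) = ln(1.061) = 0.05921186
ln(W_f) - ln(W_i) = 2.0489823 - 0.05921186 = 1.9897704
SGR = 1.9897704 / 112 * 100 = 1.77658 %/day

1.77658 %/day


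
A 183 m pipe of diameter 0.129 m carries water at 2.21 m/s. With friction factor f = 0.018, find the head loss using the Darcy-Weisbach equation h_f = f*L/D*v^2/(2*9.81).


v^2 = 2.21^2 = 4.8841 m^2/s^2
L/D = 183/0.129 = 1418.6047
h_f = f*(L/D)*v^2/(2g) = 0.018 * 1418.6047 * 4.8841 / 19.62 = 6.35652 m

6.35652 m


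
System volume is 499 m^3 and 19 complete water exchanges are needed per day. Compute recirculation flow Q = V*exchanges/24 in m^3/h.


Daily recirculation volume = 499 m^3 * 19 = 9481 m^3/day
Flow rate Q = daily volume / 24 h = 9481 / 24 = 395.042 m^3/h

395.042 m^3/h


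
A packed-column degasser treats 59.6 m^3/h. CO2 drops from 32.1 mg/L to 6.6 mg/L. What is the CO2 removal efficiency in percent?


CO2_out / CO2_in = 6.6 / 32.1 = 0.20560748
Fraction remaining = 0.20560748
efficiency = (1 - 0.20560748) * 100 = 79.4393 %

79.4393 %


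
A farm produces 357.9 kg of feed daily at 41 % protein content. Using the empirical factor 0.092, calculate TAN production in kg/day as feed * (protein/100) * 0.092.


Protein in feed = 357.9 * 41/100 = 146.739 kg/day
TAN = protein * 0.092 = 146.739 * 0.092 = 13.499988 kg/day

13.499988 kg/day


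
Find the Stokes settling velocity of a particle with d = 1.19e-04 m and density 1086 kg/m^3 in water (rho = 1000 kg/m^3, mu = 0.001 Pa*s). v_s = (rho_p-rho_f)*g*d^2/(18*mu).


Density difference: rho_p - rho_f = 1086 - 1000 = 86 kg/m^3
d^2 = (1.19e-04)^2 = 1.4161e-08 m^2
Numerator = (rho_p - rho_f) * g * d^2 = 86 * 9.81 * 1.4161e-08 = 1.1947069e-05
Denominator = 18 * mu = 18 * 0.001 = 0.018
v_s = 1.1947069e-05 / 0.018 = 6.63726e-04 m/s
Check: Re = rho_f * v_s * d / mu = 1000 * 6.63726e-04 * 1.19e-04 / 0.001 = 0.079 < 1, so Stokes' law applies.

6.63726e-04 m/s


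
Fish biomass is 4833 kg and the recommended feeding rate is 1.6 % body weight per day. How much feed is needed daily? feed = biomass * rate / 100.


Feeding rate fraction = 1.6% / 100 = 0.016
Daily feed = 4833 kg * 0.016 = 77.328 kg/day

77.328 kg/day


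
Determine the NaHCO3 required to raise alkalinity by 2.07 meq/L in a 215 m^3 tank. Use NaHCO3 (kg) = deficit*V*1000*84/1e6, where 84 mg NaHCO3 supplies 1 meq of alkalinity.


Tank volume in L = 215 m^3 * 1000 = 215000 L
Total meq required = 2.07 meq/L * 215000 L = 445050 meq
NaHCO3 mass = 445050 meq * 84 mg/meq / 1e6 = 37.3842 kg

37.3842 kg


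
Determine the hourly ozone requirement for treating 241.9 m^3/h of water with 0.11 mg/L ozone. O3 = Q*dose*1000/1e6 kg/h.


O3 demand (mg/h) = Q * dose * 1000 = 241.9 * 0.11 * 1000 = 26609 mg/h
Convert mg to kg: 26609 / 1e6 = 0.026609 kg/h

0.026609 kg/h


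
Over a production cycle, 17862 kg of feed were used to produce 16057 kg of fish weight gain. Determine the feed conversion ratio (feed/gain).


FCR = feed consumed / weight gained
FCR = 17862 kg / 16057 kg = 1.11241

1.11241


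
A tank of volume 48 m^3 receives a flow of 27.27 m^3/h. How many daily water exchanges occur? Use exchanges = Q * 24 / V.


Daily flow volume = 27.27 m^3/h * 24 h = 654.48 m^3/day
Exchanges = daily flow / tank volume = 654.48 / 48 = 13.635 exchanges/day

13.635 exchanges/day


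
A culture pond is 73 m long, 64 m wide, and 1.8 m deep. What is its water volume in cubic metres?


Base area = L * W = 73 * 64 = 4672 m^2
Volume = area * depth = 4672 * 1.8 = 8409.6 m^3

8409.6 m^3


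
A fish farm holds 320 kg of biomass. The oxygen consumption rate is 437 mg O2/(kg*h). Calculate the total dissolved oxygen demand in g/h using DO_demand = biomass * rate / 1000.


Total O2 consumption (mg/h) = 320 kg * 437 mg/(kg*h) = 139840 mg/h
Convert to g/h: 139840 / 1000 = 139.84 g/h

139.84 g/h


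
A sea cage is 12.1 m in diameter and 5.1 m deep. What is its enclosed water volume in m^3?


r = d/2 = 12.1/2 = 6.05 m
Base area = pi*r^2 = pi*6.05^2 = 114.99015 m^2
Volume = 114.99015 * 5.1 = 586.45 m^3

586.45 m^3


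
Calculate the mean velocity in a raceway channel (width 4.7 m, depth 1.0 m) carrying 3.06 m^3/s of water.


Cross-sectional area = W * d = 4.7 * 1.0 = 4.7 m^2
Velocity = Q / A = 3.06 / 4.7 = 0.651064 m/s

0.651064 m/s


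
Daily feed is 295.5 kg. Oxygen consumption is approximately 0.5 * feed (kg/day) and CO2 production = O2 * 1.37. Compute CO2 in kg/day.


O2 = 295.5 * 0.5 = 147.75
CO2 = 147.75 * 1.37 = 202.4175

202.4175 kg/day


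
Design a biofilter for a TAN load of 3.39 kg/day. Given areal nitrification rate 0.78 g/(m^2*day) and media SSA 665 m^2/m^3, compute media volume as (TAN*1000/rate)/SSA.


A = 3.39*1000 / 0.78 = 4346.1538 m^2
V = 4346.1538 / 665 = 6.53557

6.53557 m^3


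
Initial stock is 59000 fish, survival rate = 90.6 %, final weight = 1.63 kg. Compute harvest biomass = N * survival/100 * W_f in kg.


Survivors = 59000 * 90.6/100 = 53454 fish
Harvest biomass = survivors * W_f = 53454 * 1.63 = 87130.02 kg

87130.02 kg


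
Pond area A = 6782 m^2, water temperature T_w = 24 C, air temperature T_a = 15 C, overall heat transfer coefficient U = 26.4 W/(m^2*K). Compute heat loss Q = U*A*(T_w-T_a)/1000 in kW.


Temperature difference dT = 24 - 15 = 9 K
Heat loss (W) = U * A * dT = 26.4 * 6782 * 9 = 1611403.2 W
Convert to kW: 1611403.2 / 1000 = 1611.4032 kW

1611.4032 kW


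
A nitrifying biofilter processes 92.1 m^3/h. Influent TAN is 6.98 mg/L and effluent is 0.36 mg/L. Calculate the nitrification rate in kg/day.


Concentration drop: TAN_in - TAN_out = 6.98 - 0.36 = 6.62 mg/L
Hourly TAN removed = Q * dTAN = 92.1 m^3/h * 6.62 mg/L = 609.702 g/h  (m^3/h * mg/L = g/h)
Daily TAN removed = 609.702 * 24 = 14632.848 g/day
Convert to kg/day: 14632.848 / 1000 = 14.632848 kg/day

14.632848 kg/day


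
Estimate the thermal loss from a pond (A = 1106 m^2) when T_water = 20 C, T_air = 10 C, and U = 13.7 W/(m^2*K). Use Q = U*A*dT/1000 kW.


Temperature difference dT = 20 - 10 = 10 K
Heat loss (W) = U * A * dT = 13.7 * 1106 * 10 = 151522 W
Convert to kW: 151522 / 1000 = 151.522 kW

151.522 kW


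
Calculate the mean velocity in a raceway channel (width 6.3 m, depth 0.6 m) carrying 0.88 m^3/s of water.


Cross-sectional area = W * d = 6.3 * 0.6 = 3.78 m^2
Velocity = Q / A = 0.88 / 3.78 = 0.232804 m/s

0.232804 m/s


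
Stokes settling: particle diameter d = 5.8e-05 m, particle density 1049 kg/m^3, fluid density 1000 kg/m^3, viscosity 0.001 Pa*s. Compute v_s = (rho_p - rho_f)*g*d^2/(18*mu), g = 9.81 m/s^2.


Density difference: rho_p - rho_f = 1049 - 1000 = 49 kg/m^3
d^2 = (5.8e-05)^2 = 3.364e-09 m^2
Numerator = (rho_p - rho_f) * g * d^2 = 49 * 9.81 * 3.364e-09 = 1.6170412e-06
Denominator = 18 * mu = 18 * 0.001 = 0.018
v_s = 1.6170412e-06 / 0.018 = 8.98356e-05 m/s
Check: Re = rho_f * v_s * d / mu = 1000 * 8.98356e-05 * 5.8e-05 / 0.001 = 0.00521 < 1, so Stokes' law applies.

8.98356e-05 m/s


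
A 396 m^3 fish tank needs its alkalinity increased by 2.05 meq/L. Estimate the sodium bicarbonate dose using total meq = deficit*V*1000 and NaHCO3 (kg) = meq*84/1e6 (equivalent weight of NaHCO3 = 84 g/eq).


Tank volume in L = 396 m^3 * 1000 = 396000 L
Total meq required = 2.05 meq/L * 396000 L = 811800 meq
NaHCO3 mass = 811800 meq * 84 mg/meq / 1e6 = 68.1912 kg

68.1912 kg


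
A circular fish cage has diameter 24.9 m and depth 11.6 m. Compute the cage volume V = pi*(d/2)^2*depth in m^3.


r = d/2 = 24.9/2 = 12.45 m
Base area = pi*r^2 = pi*12.45^2 = 486.95472 m^2
Volume = 486.95472 * 11.6 = 5648.67 m^3

5648.67 m^3


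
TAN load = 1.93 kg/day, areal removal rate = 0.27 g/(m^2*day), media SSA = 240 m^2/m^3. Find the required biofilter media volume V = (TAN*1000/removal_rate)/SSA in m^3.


A = 1.93*1000 / 0.27 = 7148.1481 m^2
V = 7148.1481 / 240 = 29.784

29.784 m^3


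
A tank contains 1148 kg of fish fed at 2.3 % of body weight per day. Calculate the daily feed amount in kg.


Feeding rate fraction = 2.3% / 100 = 0.023
Daily feed = 1148 kg * 0.023 = 26.404 kg/day

26.404 kg/day


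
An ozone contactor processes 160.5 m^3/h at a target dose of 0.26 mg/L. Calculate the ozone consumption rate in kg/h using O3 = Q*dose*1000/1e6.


O3 demand (mg/h) = Q * dose * 1000 = 160.5 * 0.26 * 1000 = 41730 mg/h
Convert mg to kg: 41730 / 1e6 = 0.04173 kg/h

0.04173 kg/h


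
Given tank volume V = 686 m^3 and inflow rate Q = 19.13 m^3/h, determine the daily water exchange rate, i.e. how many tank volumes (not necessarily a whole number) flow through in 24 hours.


Daily flow volume = 19.13 m^3/h * 24 h = 459.12 m^3/day
Exchanges = daily flow / tank volume = 459.12 / 686 = 0.669271 exchanges/day

0.669271 exchanges/day


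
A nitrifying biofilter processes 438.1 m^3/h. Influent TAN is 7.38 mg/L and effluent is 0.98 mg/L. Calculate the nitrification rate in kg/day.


Concentration drop: TAN_in - TAN_out = 7.38 - 0.98 = 6.4 mg/L
Hourly TAN removed = Q * dTAN = 438.1 m^3/h * 6.4 mg/L = 2803.84 g/h  (m^3/h * mg/L = g/h)
Daily TAN removed = 2803.84 * 24 = 67292.16 g/day
Convert to kg/day: 67292.16 / 1000 = 67.29216 kg/day

67.29216 kg/day


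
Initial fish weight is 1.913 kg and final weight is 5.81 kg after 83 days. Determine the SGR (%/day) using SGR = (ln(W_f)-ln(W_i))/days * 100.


ln(W_f) = ln(5.81) = 1.7595806
ln(W_i) = ln(1.913) = 0.64867269
ln(W_f) - ln(W_i) = 1.7595806 - 0.64867269 = 1.1109079
SGR = 1.1109079 / 83 * 100 = 1.33844 %/day

1.33844 %/day


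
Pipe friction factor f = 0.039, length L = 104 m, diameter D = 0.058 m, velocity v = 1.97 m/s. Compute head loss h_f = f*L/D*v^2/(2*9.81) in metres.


v^2 = 1.97^2 = 3.8809 m^2/s^2
L/D = 104/0.058 = 1793.1034
h_f = f*(L/D)*v^2/(2g) = 0.039 * 1793.1034 * 3.8809 / 19.62 = 13.8326 m

13.8326 m


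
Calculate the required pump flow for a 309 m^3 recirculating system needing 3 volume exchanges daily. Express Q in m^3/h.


Daily recirculation volume = 309 m^3 * 3 = 927 m^3/day
Flow rate Q = daily volume / 24 h = 927 / 24 = 38.625 m^3/h

38.625 m^3/h


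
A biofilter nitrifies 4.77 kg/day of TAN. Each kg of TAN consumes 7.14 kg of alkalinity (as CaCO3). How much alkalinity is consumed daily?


Alkalinity factor: 7.14 kg CaCO3 consumed per kg TAN nitrified
alk = 4.77 kg TAN * 7.14 = 34.0578 kg CaCO3/day

34.0578 kg CaCO3/day


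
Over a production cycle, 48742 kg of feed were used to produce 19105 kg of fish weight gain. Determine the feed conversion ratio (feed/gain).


FCR = feed consumed / weight gained
FCR = 48742 kg / 19105 kg = 2.55127

2.55127


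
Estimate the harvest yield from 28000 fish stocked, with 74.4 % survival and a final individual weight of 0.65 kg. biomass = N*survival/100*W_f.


Survivors = 28000 * 74.4/100 = 20832 fish
Harvest biomass = survivors * W_f = 20832 * 0.65 = 13540.8 kg

13540.8 kg


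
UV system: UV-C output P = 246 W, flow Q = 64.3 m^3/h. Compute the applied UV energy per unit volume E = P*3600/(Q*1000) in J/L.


Energy delivered per hour = 246 W * 3600 s = 885600 J/h
Volume treated per hour = 64.3 m^3/h * 1000 = 64300 L/h
dose = 885600 / 64300 = 13.7729 J/L

13.7729 J/L


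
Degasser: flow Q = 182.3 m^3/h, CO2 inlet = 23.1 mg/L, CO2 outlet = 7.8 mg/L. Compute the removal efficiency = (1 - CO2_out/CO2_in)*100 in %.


CO2_out / CO2_in = 7.8 / 23.1 = 0.33766234
Fraction remaining = 0.33766234
efficiency = (1 - 0.33766234) * 100 = 66.2338 %

66.2338 %


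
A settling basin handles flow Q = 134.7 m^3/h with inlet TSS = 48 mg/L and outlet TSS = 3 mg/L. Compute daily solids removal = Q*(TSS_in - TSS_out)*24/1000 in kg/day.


Concentration drop: TSS_in - TSS_out = 48 - 3 = 45 mg/L
Hourly solids removed = Q * dTSS = 134.7 m^3/h * 45 mg/L = 6061.5 g/h  (m^3/h * mg/L = g/h)
Daily solids removed = 6061.5 * 24 = 145476 g/day
Convert g to kg: 145476 / 1000 = 145.476 kg/day

145.476 kg/day


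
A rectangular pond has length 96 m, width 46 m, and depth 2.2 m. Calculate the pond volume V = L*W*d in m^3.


Base area = L * W = 96 * 46 = 4416 m^2
Volume = area * depth = 4416 * 2.2 = 9715.2 m^3

9715.2 m^3


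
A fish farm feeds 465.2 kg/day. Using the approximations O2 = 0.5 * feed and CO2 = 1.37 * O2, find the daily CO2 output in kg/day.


O2 = 465.2 * 0.5 = 232.6
CO2 = 232.6 * 1.37 = 318.662

318.662 kg/day


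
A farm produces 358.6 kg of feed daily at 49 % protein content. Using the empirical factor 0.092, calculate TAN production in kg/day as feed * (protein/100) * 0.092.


Protein in feed = 358.6 * 49/100 = 175.714 kg/day
TAN = protein * 0.092 = 175.714 * 0.092 = 16.165688 kg/day

16.165688 kg/day


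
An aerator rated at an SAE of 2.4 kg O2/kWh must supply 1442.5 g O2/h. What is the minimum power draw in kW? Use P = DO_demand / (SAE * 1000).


SAE in g O2/kWh = 2.4 * 1000 = 2400 g/kWh
P = DO_demand / SAE_g = 1442.5 / 2400 = 0.601042 kW

0.601042 kW


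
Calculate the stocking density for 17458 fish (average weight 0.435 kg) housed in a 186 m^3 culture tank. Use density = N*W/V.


Total biomass = 17458 fish * 0.435 kg = 7594.23 kg
Density = total biomass / volume = 7594.23 / 186 = 40.8292 kg/m^3

40.8292 kg/m^3


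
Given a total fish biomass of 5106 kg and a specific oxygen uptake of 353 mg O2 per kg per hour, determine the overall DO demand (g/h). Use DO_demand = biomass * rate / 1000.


Total O2 consumption (mg/h) = 5106 kg * 353 mg/(kg*h) = 1802418 mg/h
Convert to g/h: 1802418 / 1000 = 1802.418 g/h

1802.418 g/h


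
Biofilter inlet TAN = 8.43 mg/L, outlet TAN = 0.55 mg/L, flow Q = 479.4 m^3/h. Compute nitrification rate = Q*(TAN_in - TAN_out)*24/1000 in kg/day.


Concentration drop: TAN_in - TAN_out = 8.43 - 0.55 = 7.88 mg/L
Hourly TAN removed = Q * dTAN = 479.4 m^3/h * 7.88 mg/L = 3777.672 g/h  (m^3/h * mg/L = g/h)
Daily TAN removed = 3777.672 * 24 = 90664.128 g/day
Convert to kg/day: 90664.128 / 1000 = 90.664128 kg/day

90.664128 kg/day


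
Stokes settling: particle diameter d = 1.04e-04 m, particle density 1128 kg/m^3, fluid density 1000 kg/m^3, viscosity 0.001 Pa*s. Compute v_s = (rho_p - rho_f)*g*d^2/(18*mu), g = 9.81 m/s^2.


Density difference: rho_p - rho_f = 1128 - 1000 = 128 kg/m^3
d^2 = (1.04e-04)^2 = 1.0816e-08 m^2
Numerator = (rho_p - rho_f) * g * d^2 = 128 * 9.81 * 1.0816e-08 = 1.3581435e-05
Denominator = 18 * mu = 18 * 0.001 = 0.018
v_s = 1.3581435e-05 / 0.018 = 7.54524e-04 m/s
Check: Re = rho_f * v_s * d / mu = 1000 * 7.54524e-04 * 1.04e-04 / 0.001 = 0.0785 < 1, so Stokes' law applies.

7.54524e-04 m/s


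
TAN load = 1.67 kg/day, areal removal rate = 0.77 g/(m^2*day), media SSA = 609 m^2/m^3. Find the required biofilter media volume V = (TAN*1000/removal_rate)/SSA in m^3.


A = 1.67*1000 / 0.77 = 2168.8312 m^2
V = 2168.8312 / 609 = 3.5613

3.5613 m^3


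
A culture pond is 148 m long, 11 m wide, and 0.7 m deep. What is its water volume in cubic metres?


Base area = L * W = 148 * 11 = 1628 m^2
Volume = area * depth = 1628 * 0.7 = 1139.6 m^3

1139.6 m^3


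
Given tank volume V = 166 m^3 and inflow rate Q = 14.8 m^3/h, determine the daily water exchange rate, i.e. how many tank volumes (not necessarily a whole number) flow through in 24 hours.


Daily flow volume = 14.8 m^3/h * 24 h = 355.2 m^3/day
Exchanges = daily flow / tank volume = 355.2 / 166 = 2.13976 exchanges/day

2.13976 exchanges/day


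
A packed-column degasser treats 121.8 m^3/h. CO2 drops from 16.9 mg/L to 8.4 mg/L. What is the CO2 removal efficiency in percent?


CO2_out / CO2_in = 8.4 / 16.9 = 0.49704142
Fraction remaining = 0.49704142
efficiency = (1 - 0.49704142) * 100 = 50.2959 %

50.2959 %


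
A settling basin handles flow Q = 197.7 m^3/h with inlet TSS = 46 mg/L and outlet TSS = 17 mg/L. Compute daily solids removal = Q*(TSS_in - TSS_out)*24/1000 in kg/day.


Concentration drop: TSS_in - TSS_out = 46 - 17 = 29 mg/L
Hourly solids removed = Q * dTSS = 197.7 m^3/h * 29 mg/L = 5733.3 g/h  (m^3/h * mg/L = g/h)
Daily solids removed = 5733.3 * 24 = 137599.2 g/day
Convert g to kg: 137599.2 / 1000 = 137.5992 kg/day

137.5992 kg/day


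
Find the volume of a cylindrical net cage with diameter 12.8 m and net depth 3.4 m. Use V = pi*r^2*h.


r = d/2 = 12.8/2 = 6.4 m
Base area = pi*r^2 = pi*6.4^2 = 128.67964 m^2
Volume = 128.67964 * 3.4 = 437.511 m^3

437.511 m^3


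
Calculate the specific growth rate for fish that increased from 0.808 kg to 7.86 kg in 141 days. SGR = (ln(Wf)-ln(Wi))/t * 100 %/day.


ln(W_f) = ln(7.86) = 2.0617866
ln(W_i) = ln(0.808) = -0.21319322
ln(W_f) - ln(W_i) = 2.0617866 - -0.21319322 = 2.2749798
SGR = 2.2749798 / 141 * 100 = 1.61346 %/day

1.61346 %/day


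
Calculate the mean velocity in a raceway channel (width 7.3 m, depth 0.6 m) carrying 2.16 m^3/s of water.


Cross-sectional area = W * d = 7.3 * 0.6 = 4.38 m^2
Velocity = Q / A = 2.16 / 4.38 = 0.493151 m/s

0.493151 m/s


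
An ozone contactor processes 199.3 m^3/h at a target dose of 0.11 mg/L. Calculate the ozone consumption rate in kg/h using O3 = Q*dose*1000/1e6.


O3 demand (mg/h) = Q * dose * 1000 = 199.3 * 0.11 * 1000 = 21923 mg/h
Convert mg to kg: 21923 / 1e6 = 0.021923 kg/h

0.021923 kg/h


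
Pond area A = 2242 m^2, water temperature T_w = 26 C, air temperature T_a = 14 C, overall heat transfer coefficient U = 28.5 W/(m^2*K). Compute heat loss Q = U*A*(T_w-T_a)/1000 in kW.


Temperature difference dT = 26 - 14 = 12 K
Heat loss (W) = U * A * dT = 28.5 * 2242 * 12 = 766764 W
Convert to kW: 766764 / 1000 = 766.764 kW

766.764 kW


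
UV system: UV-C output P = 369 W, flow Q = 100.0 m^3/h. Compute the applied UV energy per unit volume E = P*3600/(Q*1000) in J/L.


Energy delivered per hour = 369 W * 3600 s = 1328400 J/h
Volume treated per hour = 100.0 m^3/h * 1000 = 100000 L/h
dose = 1328400 / 100000 = 13.284 J/L

13.284 J/L


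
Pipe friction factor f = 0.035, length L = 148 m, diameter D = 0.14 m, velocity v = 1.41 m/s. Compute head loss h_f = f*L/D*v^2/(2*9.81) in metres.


v^2 = 1.41^2 = 1.9881 m^2/s^2
L/D = 148/0.14 = 1057.1429
h_f = f*(L/D)*v^2/(2g) = 0.035 * 1057.1429 * 1.9881 / 19.62 = 3.74922 m

3.74922 m


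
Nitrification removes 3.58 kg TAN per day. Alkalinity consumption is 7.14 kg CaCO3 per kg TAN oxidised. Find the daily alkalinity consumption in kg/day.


Alkalinity factor: 7.14 kg CaCO3 consumed per kg TAN nitrified
alk = 3.58 kg TAN * 7.14 = 25.5612 kg CaCO3/day

25.5612 kg CaCO3/day


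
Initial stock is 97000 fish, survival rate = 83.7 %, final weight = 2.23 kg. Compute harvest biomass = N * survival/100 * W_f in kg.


Survivors = 97000 * 83.7/100 = 81189 fish
Harvest biomass = survivors * W_f = 81189 * 2.23 = 181051.47 kg

181051.47 kg


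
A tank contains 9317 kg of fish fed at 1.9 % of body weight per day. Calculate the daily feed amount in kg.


Feeding rate fraction = 1.9% / 100 = 0.019
Daily feed = 9317 kg * 0.019 = 177.023 kg/day

177.023 kg/day


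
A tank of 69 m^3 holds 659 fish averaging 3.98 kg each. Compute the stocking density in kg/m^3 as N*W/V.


Total biomass = 659 fish * 3.98 kg = 2622.82 kg
Density = total biomass / volume = 2622.82 / 69 = 38.0119 kg/m^3

38.0119 kg/m^3


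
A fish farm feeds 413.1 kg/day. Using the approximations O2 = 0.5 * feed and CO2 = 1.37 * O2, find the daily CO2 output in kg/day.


O2 = 413.1 * 0.5 = 206.55
CO2 = 206.55 * 1.37 = 282.9735

282.9735 kg/day


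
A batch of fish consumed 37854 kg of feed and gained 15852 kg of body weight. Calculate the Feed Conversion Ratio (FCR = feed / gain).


FCR = feed consumed / weight gained
FCR = 37854 kg / 15852 kg = 2.38796

2.38796


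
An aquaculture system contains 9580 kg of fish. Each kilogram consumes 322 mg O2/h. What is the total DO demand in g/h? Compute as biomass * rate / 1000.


Total O2 consumption (mg/h) = 9580 kg * 322 mg/(kg*h) = 3084760 mg/h
Convert to g/h: 3084760 / 1000 = 3084.76 g/h

3084.76 g/h


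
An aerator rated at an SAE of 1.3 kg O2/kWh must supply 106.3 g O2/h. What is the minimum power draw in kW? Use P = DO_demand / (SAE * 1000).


SAE in g O2/kWh = 1.3 * 1000 = 1300 g/kWh
P = DO_demand / SAE_g = 106.3 / 1300 = 0.0817692 kW

0.0817692 kW


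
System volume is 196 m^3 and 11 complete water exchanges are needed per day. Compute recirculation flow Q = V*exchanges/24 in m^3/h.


Daily recirculation volume = 196 m^3 * 11 = 2156 m^3/day
Flow rate Q = daily volume / 24 h = 2156 / 24 = 89.8333 m^3/h

89.8333 m^3/h


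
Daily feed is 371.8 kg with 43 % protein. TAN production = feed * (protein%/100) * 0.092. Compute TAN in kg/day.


Protein in feed = 371.8 * 43/100 = 159.874 kg/day
TAN = protein * 0.092 = 159.874 * 0.092 = 14.708408 kg/day

14.708408 kg/day


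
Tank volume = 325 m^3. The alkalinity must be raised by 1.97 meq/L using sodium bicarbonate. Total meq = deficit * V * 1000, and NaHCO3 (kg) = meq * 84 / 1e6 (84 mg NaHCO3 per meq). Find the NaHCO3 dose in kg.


Tank volume in L = 325 m^3 * 1000 = 325000 L
Total meq required = 1.97 meq/L * 325000 L = 640250 meq
NaHCO3 mass = 640250 meq * 84 mg/meq / 1e6 = 53.781 kg

53.781 kg


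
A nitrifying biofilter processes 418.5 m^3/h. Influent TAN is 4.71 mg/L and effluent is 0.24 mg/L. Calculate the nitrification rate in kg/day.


Concentration drop: TAN_in - TAN_out = 4.71 - 0.24 = 4.47 mg/L
Hourly TAN removed = Q * dTAN = 418.5 m^3/h * 4.47 mg/L = 1870.695 g/h  (m^3/h * mg/L = g/h)
Daily TAN removed = 1870.695 * 24 = 44896.68 g/day
Convert to kg/day: 44896.68 / 1000 = 44.89668 kg/day

44.89668 kg/day


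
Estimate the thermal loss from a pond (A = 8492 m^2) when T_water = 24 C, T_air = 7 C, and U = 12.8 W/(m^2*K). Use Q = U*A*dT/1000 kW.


Temperature difference dT = 24 - 7 = 17 K
Heat loss (W) = U * A * dT = 12.8 * 8492 * 17 = 1847859.2 W
Convert to kW: 1847859.2 / 1000 = 1847.8592 kW

1847.8592 kW


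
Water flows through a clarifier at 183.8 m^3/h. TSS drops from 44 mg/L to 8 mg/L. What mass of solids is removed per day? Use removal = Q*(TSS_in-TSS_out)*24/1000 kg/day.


Concentration drop: TSS_in - TSS_out = 44 - 8 = 36 mg/L
Hourly solids removed = Q * dTSS = 183.8 m^3/h * 36 mg/L = 6616.8 g/h  (m^3/h * mg/L = g/h)
Daily solids removed = 6616.8 * 24 = 158803.2 g/day
Convert g to kg: 158803.2 / 1000 = 158.8032 kg/day

158.8032 kg/day


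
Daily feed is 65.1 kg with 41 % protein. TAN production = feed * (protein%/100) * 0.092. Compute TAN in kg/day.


Protein in feed = 65.1 * 41/100 = 26.691 kg/day
TAN = protein * 0.092 = 26.691 * 0.092 = 2.455572 kg/day

2.455572 kg/day


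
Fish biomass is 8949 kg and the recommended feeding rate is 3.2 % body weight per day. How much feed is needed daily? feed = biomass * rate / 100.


Feeding rate fraction = 3.2% / 100 = 0.032
Daily feed = 8949 kg * 0.032 = 286.368 kg/day

286.368 kg/day


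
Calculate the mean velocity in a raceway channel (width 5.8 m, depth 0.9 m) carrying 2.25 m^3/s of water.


Cross-sectional area = W * d = 5.8 * 0.9 = 5.22 m^2
Velocity = Q / A = 2.25 / 5.22 = 0.431034 m/s

0.431034 m/s


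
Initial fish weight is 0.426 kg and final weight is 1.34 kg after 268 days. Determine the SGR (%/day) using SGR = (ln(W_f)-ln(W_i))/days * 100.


ln(W_f) = ln(1.34) = 0.29266961
ln(W_i) = ln(0.426) = -0.85331593
ln(W_f) - ln(W_i) = 0.29266961 - -0.85331593 = 1.1459855
SGR = 1.1459855 / 268 * 100 = 0.427607 %/day

0.427607 %/day


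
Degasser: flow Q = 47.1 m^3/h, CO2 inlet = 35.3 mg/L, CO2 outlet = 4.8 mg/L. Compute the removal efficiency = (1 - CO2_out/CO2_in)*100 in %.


CO2_out / CO2_in = 4.8 / 35.3 = 0.13597734
Fraction remaining = 0.13597734
efficiency = (1 - 0.13597734) * 100 = 86.4023 %

86.4023 %


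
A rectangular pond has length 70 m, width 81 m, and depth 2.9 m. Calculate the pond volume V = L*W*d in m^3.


Base area = L * W = 70 * 81 = 5670 m^2
Volume = area * depth = 5670 * 2.9 = 16443 m^3

16443 m^3


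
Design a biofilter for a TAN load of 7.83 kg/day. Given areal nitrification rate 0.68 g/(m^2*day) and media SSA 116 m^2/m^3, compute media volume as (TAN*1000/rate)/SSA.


A = 7.83*1000 / 0.68 = 11514.706 m^2
V = 11514.706 / 116 = 99.2647

99.2647 m^3


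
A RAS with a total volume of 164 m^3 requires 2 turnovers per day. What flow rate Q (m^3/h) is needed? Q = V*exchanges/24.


Daily recirculation volume = 164 m^3 * 2 = 328 m^3/day
Flow rate Q = daily volume / 24 h = 328 / 24 = 13.6667 m^3/h

13.6667 m^3/h


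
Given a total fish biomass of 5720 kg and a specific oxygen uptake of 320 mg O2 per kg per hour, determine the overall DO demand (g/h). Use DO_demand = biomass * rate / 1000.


Total O2 consumption (mg/h) = 5720 kg * 320 mg/(kg*h) = 1830400 mg/h
Convert to g/h: 1830400 / 1000 = 1830.4 g/h

1830.4 g/h


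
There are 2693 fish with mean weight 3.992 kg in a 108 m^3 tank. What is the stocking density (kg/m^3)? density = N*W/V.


Total biomass = 2693 fish * 3.992 kg = 10750.456 kg
Density = total biomass / volume = 10750.456 / 108 = 99.5413 kg/m^3

99.5413 kg/m^3


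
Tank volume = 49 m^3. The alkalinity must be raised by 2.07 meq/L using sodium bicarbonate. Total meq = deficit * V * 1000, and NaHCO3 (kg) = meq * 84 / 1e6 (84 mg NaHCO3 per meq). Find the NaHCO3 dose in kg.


Tank volume in L = 49 m^3 * 1000 = 49000 L
Total meq required = 2.07 meq/L * 49000 L = 101430 meq
NaHCO3 mass = 101430 meq * 84 mg/meq / 1e6 = 8.52012 kg

8.52012 kg


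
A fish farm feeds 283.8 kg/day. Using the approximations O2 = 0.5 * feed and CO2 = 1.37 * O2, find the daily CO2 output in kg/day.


O2 = 283.8 * 0.5 = 141.9
CO2 = 141.9 * 1.37 = 194.403

194.403 kg/day


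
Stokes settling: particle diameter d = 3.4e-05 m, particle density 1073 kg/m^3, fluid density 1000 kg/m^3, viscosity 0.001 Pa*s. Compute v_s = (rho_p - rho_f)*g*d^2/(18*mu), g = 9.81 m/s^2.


Density difference: rho_p - rho_f = 1073 - 1000 = 73 kg/m^3
d^2 = (3.4e-05)^2 = 1.156e-09 m^2
Numerator = (rho_p - rho_f) * g * d^2 = 73 * 9.81 * 1.156e-09 = 8.2784628e-07
Denominator = 18 * mu = 18 * 0.001 = 0.018
v_s = 8.2784628e-07 / 0.018 = 4.59915e-05 m/s
Check: Re = rho_f * v_s * d / mu = 1000 * 4.59915e-05 * 3.4e-05 / 0.001 = 0.00156 < 1, so Stokes' law applies.

4.59915e-05 m/s


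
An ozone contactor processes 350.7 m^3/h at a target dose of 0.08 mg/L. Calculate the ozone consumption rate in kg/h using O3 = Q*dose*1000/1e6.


O3 demand (mg/h) = Q * dose * 1000 = 350.7 * 0.08 * 1000 = 28056 mg/h
Convert mg to kg: 28056 / 1e6 = 0.028056 kg/h

0.028056 kg/h


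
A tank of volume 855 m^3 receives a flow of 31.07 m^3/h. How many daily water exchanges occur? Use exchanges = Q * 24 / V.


Daily flow volume = 31.07 m^3/h * 24 h = 745.68 m^3/day
Exchanges = daily flow / tank volume = 745.68 / 855 = 0.87214 exchanges/day

0.87214 exchanges/day


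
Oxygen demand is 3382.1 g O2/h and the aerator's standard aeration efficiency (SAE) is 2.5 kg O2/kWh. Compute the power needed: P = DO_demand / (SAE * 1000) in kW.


SAE in g O2/kWh = 2.5 * 1000 = 2500 g/kWh
P = DO_demand / SAE_g = 3382.1 / 2500 = 1.35284 kW

1.35284 kW


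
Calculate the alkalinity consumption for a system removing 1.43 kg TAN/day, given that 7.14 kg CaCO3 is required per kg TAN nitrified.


Alkalinity factor: 7.14 kg CaCO3 consumed per kg TAN nitrified
alk = 1.43 kg TAN * 7.14 = 10.2102 kg CaCO3/day

10.2102 kg CaCO3/day


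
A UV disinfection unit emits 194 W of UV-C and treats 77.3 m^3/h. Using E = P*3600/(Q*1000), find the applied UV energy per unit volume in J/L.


Energy delivered per hour = 194 W * 3600 s = 698400 J/h
Volume treated per hour = 77.3 m^3/h * 1000 = 77300 L/h
dose = 698400 / 77300 = 9.03493 J/L

9.03493 J/L


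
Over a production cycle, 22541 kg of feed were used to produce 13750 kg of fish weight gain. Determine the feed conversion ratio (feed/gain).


FCR = feed consumed / weight gained
FCR = 22541 kg / 13750 kg = 1.63935

1.63935


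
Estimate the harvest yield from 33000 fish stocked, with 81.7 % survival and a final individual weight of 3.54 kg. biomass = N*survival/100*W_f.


Survivors = 33000 * 81.7/100 = 26961 fish
Harvest biomass = survivors * W_f = 26961 * 3.54 = 95441.94 kg

95441.94 kg


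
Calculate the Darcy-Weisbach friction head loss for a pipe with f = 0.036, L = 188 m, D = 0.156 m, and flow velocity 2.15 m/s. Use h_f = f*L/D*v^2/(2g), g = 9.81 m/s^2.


v^2 = 2.15^2 = 4.6225 m^2/s^2
L/D = 188/0.156 = 1205.1282
h_f = f*(L/D)*v^2/(2g) = 0.036 * 1205.1282 * 4.6225 / 19.62 = 10.2215 m

10.2215 m


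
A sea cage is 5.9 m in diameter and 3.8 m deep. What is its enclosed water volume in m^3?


r = d/2 = 5.9/2 = 2.95 m
Base area = pi*r^2 = pi*2.95^2 = 27.33971 m^2
Volume = 27.33971 * 3.8 = 103.891 m^3

103.891 m^3


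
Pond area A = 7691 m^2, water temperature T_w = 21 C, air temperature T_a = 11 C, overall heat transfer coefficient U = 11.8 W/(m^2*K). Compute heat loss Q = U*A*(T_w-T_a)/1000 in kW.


Temperature difference dT = 21 - 11 = 10 K
Heat loss (W) = U * A * dT = 11.8 * 7691 * 10 = 907538 W
Convert to kW: 907538 / 1000 = 907.538 kW

907.538 kW


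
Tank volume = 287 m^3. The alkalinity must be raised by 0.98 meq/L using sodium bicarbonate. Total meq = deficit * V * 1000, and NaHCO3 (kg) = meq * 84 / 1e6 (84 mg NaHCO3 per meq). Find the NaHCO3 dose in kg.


Tank volume in L = 287 m^3 * 1000 = 287000 L
Total meq required = 0.98 meq/L * 287000 L = 281260 meq
NaHCO3 mass = 281260 meq * 84 mg/meq / 1e6 = 23.6258 kg

23.6258 kg


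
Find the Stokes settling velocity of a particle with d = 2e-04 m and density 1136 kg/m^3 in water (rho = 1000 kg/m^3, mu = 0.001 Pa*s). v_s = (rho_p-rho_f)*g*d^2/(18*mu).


Density difference: rho_p - rho_f = 1136 - 1000 = 136 kg/m^3
d^2 = (2e-04)^2 = 4e-08 m^2
Numerator = (rho_p - rho_f) * g * d^2 = 136 * 9.81 * 4e-08 = 5.33664e-05
Denominator = 18 * mu = 18 * 0.001 = 0.018
v_s = 5.33664e-05 / 0.018 = 0.0029648 m/s
Check: Re = rho_f * v_s * d / mu = 1000 * 0.0029648 * 2e-04 / 0.001 = 0.593 < 1, so Stokes' law applies.

0.0029648 m/s


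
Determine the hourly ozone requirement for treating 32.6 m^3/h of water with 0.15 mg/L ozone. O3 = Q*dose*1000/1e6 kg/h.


O3 demand (mg/h) = Q * dose * 1000 = 32.6 * 0.15 * 1000 = 4890 mg/h
Convert mg to kg: 4890 / 1e6 = 0.00489 kg/h

0.00489 kg/h


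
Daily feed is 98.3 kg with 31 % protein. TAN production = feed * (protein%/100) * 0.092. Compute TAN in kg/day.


Protein in feed = 98.3 * 31/100 = 30.473 kg/day
TAN = protein * 0.092 = 30.473 * 0.092 = 2.803516 kg/day

2.803516 kg/day


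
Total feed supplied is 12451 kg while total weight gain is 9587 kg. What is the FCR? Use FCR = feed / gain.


FCR = feed consumed / weight gained
FCR = 12451 kg / 9587 kg = 1.29874

1.29874


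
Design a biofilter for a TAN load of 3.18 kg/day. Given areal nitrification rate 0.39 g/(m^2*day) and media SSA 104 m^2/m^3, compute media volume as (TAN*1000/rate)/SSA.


A = 3.18*1000 / 0.39 = 8153.8462 m^2
V = 8153.8462 / 104 = 78.4024

78.4024 m^3


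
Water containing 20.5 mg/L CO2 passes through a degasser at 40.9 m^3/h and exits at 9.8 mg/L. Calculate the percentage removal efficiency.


CO2_out / CO2_in = 9.8 / 20.5 = 0.47804878
Fraction remaining = 0.47804878
efficiency = (1 - 0.47804878) * 100 = 52.1951 %

52.1951 %
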